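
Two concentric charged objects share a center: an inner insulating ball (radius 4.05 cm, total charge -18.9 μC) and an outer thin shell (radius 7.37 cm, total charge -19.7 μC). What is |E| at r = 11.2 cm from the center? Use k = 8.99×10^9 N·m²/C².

Use a concentric Gaussian sphere at r = 11.2 cm (r > 7.37 cm, enclosing both).
Q_enc = (-18.9 μC) + (-19.7 μC) = -3.86×10^-5 C.
By Gauss's law, ∮E·dA = E·4πr² = Q_enc/ε₀.
E = k|Q_enc|/r² = (8.99×10^9)(3.86×10^-5)/(0.112)² = 2.77e7 N/C.

|E| = 2.77×10^7 V/m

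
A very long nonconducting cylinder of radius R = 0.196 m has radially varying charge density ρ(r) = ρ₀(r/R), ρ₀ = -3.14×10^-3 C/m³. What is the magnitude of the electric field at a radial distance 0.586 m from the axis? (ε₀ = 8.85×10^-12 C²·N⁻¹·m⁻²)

|E| ≈ 7.75e6 V/m

Coaxial Gaussian cylinder, radius r = 0.586 m, length L (r > R, full charge per length enclosed).
λ_enc = 2π ∫₀^R ρ₀(r'/R)^1 r' dr' = 2πρ₀R²/3 = -2.526×10^-4 C/m.
Gauss's law: E·2πrL = λ_enc L/ε₀.
E = |λ_enc|/(2πε₀r) = (2.526×10^-4)/(2π·8.85×10^-12·0.586) = 7.75×10^6 N/C.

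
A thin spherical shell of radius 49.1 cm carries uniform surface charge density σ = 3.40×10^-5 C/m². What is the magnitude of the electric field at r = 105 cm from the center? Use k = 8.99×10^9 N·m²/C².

Take a concentric spherical Gaussian surface of radius r = 105 cm (r > 49.1 cm).
The entire shell is enclosed: Q_enc = σ·4πR² = (3.40×10^-5)·4π·(0.491)² = 1.03e-4 C.
Applying ∮E·dA = Q_enc/ε₀ with Φ = E(4πr²):
E = k|Q_enc|/r² = (8.99×10^9)(1.03×10^-4)/(1.05)² = 8.40×10^5 N/C.

|E| = 8.40×10^5 N/C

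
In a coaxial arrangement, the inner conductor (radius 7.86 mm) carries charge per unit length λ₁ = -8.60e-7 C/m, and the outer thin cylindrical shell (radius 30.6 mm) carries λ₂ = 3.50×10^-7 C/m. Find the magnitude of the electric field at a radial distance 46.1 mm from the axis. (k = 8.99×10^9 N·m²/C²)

E ≈ 1.99e5 V/m

Take a coaxial cylindrical Gaussian surface of radius r = 46.1 mm and length L (r > 30.6 mm, enclosing both).
λ_enc = λ₁ + λ₂ = (-8.60×10^-7) + (3.50×10^-7) = -5.10×10^-7 C/m.
Gauss's law: E·2πrL = λ_enc L/ε₀.
E = 2k|λ_enc|/r = 2(8.99×10^9)(5.10×10^-7)/(0.0461) = 1.99×10^5 N/C.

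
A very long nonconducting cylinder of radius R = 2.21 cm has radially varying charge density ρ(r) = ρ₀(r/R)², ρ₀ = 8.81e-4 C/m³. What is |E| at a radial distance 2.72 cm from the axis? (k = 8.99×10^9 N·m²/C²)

4.47e5 V/m

Choose a coaxial cylinder of radius r = 2.72 cm (arbitrary length L) as the Gaussian surface (r > R, full charge per length enclosed).
λ_enc = 2π ∫₀^R ρ₀(r'/R)^2 r' dr' = 2πρ₀R²/4 = 6.759×10^-7 C/m.
Applying ∮E·dA = Q_enc/ε₀ with the end caps contributing no flux:
E = 2k|λ_enc|/r = 2(8.99×10^9)(6.759×10^-7)/(0.0272) = 4.47e5 N/C.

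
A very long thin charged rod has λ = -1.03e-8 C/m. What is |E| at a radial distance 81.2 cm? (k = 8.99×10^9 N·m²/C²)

By cylindrical symmetry E is radial; use a coaxial Gaussian cylinder of radius 81.2 cm and length L.
Q_enc = λL, so λ_enc = -1.03e-8 C/m.
By Gauss's law (flux through the curved wall only), E·2πrL = λ_enc L/ε₀.
E = 2k|λ_enc|/r = 2(8.99×10^9)(1.03e-8)/(0.812) = 228 N/C.

E = 228 N/C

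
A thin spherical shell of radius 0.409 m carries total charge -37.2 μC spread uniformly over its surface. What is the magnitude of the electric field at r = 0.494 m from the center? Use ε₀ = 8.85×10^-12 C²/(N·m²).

|E| ≈ 1.37×10^6 V/m

Take a concentric spherical Gaussian surface of radius r = 0.494 m (r > 0.409 m).
The entire shell is enclosed: Q_enc = -3.72e-5 C.
By Gauss's law, ∮E·dA = E·4πr² = Q_enc/ε₀.
E = |Q_enc|/(4πε₀r²) = (3.72×10^-5)/(4π·8.85×10^-12·(0.494)²) = 1.37×10^6 N/C.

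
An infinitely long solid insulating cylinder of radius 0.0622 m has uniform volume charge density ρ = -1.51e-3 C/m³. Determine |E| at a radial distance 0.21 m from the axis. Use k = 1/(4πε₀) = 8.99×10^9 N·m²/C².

By cylindrical symmetry E is radial; use a coaxial Gaussian cylinder of radius 0.21 m and length L (r > 0.0622 m, full cross-section enclosed).
λ_enc = ρ·πR² = (-1.51e-3)π(0.0622)² = -1.835×10^-5 C/m.
Applying ∮E·dA = Q_enc/ε₀ with the end caps contributing no flux:
E = 2k|λ_enc|/r = 2(8.99×10^9)(1.835e-5)/(0.21) = 1.57×10^6 N/C.

|E| ≈ 1.57e6 N/C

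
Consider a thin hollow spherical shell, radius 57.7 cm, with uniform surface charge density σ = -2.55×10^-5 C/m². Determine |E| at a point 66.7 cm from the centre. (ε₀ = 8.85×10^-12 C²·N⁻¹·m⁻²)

E = 2.16×10^6 V/m

Take a concentric spherical Gaussian surface of radius r = 66.7 cm (r > 57.7 cm).
The entire shell is enclosed: Q_enc = σ·4πR² = (-2.55e-5)·4π·(0.577)² = -1.067×10^-4 C.
Gauss's law: E·4πr² = Q_enc/ε₀.
E = |Q_enc|/(4πε₀r²) = (1.067×10^-4)/(4π·8.85×10^-12·(0.667)²) = 2.16×10^6 N/C.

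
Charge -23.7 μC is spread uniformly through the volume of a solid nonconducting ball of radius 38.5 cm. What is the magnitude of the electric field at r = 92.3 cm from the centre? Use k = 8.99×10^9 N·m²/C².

By spherical symmetry E is radial; choose a Gaussian sphere of radius r = 92.3 cm (r > R, so the entire charge is enclosed).
Q_enc = -23.7 μC = -2.37×10^-5 C.
Gauss's law: E·4πr² = Q_enc/ε₀.
E = k|Q_enc|/r² = (8.99×10^9)(2.37×10^-5)/(0.923)² = 2.50×10^5 N/C.

E ≈ 2.50×10^5 N/C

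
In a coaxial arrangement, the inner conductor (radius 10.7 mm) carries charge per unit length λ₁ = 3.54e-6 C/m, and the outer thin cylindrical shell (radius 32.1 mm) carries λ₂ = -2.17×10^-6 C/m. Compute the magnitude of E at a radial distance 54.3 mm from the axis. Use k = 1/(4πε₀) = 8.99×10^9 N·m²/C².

Coaxial Gaussian cylinder, radius r = 54.3 mm, length L (r > 32.1 mm, enclosing both).
λ_enc = λ₁ + λ₂ = (3.54e-6) + (-2.17×10^-6) = 1.37×10^-6 C/m.
Gauss's law: E·2πrL = λ_enc L/ε₀.
E = 2k|λ_enc|/r = 2(8.99×10^9)(1.37e-6)/(0.0543) = 4.54×10^5 N/C.

|E| ≈ 4.54e5 N/C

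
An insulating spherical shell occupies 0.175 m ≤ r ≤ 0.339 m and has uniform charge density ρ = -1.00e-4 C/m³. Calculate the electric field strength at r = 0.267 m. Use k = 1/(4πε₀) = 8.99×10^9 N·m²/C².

E ≈ 7.22×10^5 N/C

Symmetry ⇒ E = E(r) r̂. Gaussian sphere of radius r = 0.267 m (within the shell material, 0.175 m < r < 0.339 m).
Enclosed charge is the volume from a to r: Q_enc = (4π/3)ρ(r³ − a³) = -5.728e-6 C.
Since E is radial and uniform over the Gaussian sphere, Φ = E·4πr² = Q_enc/ε₀.
E = k|Q_enc|/r² = (8.99×10^9)(5.728e-6)/(0.267)² = 7.22e5 N/C.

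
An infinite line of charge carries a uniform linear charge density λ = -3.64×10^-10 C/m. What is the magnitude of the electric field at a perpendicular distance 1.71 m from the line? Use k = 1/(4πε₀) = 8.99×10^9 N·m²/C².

Take a coaxial cylindrical Gaussian surface of radius r = 1.71 m and length L.
Q_enc = λL, so λ_enc = -3.64×10^-10 C/m.
Applying ∮E·dA = Q_enc/ε₀ with the end caps contributing no flux:
E = 2k|λ_enc|/r = 2(8.99×10^9)(3.64e-10)/(1.71) = 3.83 N/C.

|E| = 3.83 N/C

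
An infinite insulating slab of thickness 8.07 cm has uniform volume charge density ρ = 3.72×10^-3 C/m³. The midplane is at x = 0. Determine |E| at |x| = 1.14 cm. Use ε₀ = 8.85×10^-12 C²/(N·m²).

By symmetry E is perpendicular to the slab. A Gaussian pillbox from −1.14 cm to +1.14 cm (face area A) lies entirely within the slab.
Q_enc = ρ·(2x)·A and flux = 2EA, so 2EA = 2ρxA/ε₀ ⇒ E = |ρ|x/ε₀.
E = (3.72×10^-3)(0.0114)/(8.85×10^-12) = 4.79e6 N/C.

|E| = 4.79×10^6 N/C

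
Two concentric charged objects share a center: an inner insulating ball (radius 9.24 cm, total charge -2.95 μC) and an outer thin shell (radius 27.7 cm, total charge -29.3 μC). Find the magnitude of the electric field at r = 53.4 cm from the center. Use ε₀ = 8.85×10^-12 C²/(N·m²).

Use a concentric Gaussian sphere at r = 53.4 cm (r > 27.7 cm, enclosing both).
Q_enc = (-2.95 μC) + (-29.3 μC) = -3.225×10^-5 C.
Applying ∮E·dA = Q_enc/ε₀ with Φ = E(4πr²):
E = |Q_enc|/(4πε₀r²) = (3.225×10^-5)/(4π·8.85×10^-12·(0.534)²) = 1.02×10^6 N/C.

|E| ≈ 1.02×10^6 N/C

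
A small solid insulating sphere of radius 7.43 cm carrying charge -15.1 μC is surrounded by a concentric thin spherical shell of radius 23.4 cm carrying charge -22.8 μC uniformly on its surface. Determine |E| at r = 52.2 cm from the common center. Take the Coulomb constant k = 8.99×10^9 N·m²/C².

Take a concentric spherical Gaussian surface of radius r = 52.2 cm (r > 23.4 cm, enclosing both).
Q_enc = (-15.1 μC) + (-22.8 μC) = -3.79×10^-5 C.
Applying ∮E·dA = Q_enc/ε₀ with Φ = E(4πr²):
E = k|Q_enc|/r² = (8.99×10^9)(3.79×10^-5)/(0.522)² = 1.25×10^6 N/C.

|E| = 1.25×10^6 N/C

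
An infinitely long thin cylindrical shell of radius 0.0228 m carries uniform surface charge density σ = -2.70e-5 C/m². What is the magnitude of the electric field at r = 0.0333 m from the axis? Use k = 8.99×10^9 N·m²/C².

E ≈ 2.09e6 N/C

Take a coaxial cylindrical Gaussian surface of radius r = 0.0333 m and length L (r > 0.0228 m).
The whole shell is enclosed: λ_enc = σ·2πR = (-2.70e-5)·2π·(0.0228) = -3.868e-6 C/m.
Gauss's law: E·2πrL = λ_enc L/ε₀.
E = 2k|λ_enc|/r = 2(8.99×10^9)(3.868×10^-6)/(0.0333) = 2.09×10^6 N/C.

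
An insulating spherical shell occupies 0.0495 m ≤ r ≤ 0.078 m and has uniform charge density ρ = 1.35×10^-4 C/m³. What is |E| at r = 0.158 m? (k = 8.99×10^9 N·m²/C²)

E ≈ 7.19×10^4 V/m

By spherical symmetry E is radial; choose a Gaussian sphere of radius r = 0.158 m (r > 0.078 m, enclosing the whole shell).
Q_enc = ρ·(4π/3)(b³ − a³) = (1.35e-4)·(4π/3)·((0.078)³ − (0.0495)³) = 1.998×10^-7 C.
Applying ∮E·dA = Q_enc/ε₀ with Φ = E(4πr²):
E = k|Q_enc|/r² = (8.99×10^9)(1.998×10^-7)/(0.158)² = 7.19×10^4 N/C.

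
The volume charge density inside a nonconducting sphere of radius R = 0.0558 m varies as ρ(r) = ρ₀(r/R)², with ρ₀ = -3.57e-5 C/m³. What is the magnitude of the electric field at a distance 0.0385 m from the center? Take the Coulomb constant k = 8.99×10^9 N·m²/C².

Use a concentric Gaussian sphere at r = 0.0385 m (r < R).
Q_enc = ∫₀^r ρ(r')·4πr'² dr' = (4πρ₀/R²) ∫₀^r r'^4 dr' = 4πρ₀ r^5/(5·R²) = -2.437e-9 C.
Since E is radial and uniform over the Gaussian sphere, Φ = E·4πr² = Q_enc/ε₀.
E = k|Q_enc|/r² = (8.99×10^9)(2.437×10^-9)/(0.0385)² = 1.48×10^4 N/C.

|E| = 1.48×10^4 N/C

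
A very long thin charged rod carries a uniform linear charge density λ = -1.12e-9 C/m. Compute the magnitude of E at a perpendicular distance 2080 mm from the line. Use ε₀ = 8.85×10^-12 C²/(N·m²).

|E| ≈ 9.68 N/C

Coaxial Gaussian cylinder, radius r = 2080 mm, length L.
Q_enc = λL, so λ_enc = -1.12×10^-9 C/m.
Since E is radial and uniform over the curved surface, Φ = E·2πrL = Q_enc/ε₀ = λ_enc L/ε₀.
E = |λ_enc|/(2πε₀r) = (1.12×10^-9)/(2π·8.85×10^-12·2.08) = 9.68 N/C.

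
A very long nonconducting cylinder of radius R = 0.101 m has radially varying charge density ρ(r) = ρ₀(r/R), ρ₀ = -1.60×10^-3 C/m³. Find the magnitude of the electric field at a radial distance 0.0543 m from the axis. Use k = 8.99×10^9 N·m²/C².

|E| ≈ 1.76×10^6 N/C

Choose a coaxial cylinder of radius r = 0.0543 m (arbitrary length L) as the Gaussian surface (r < R).
λ_enc = ∫₀^r ρ(r')·2πr' dr' = (2πρ₀/R)·r^3/3 = -5.312e-6 C/m.
Since E is radial and uniform over the curved surface, Φ = E·2πrL = Q_enc/ε₀ = λ_enc L/ε₀.
E = 2k|λ_enc|/r = 2(8.99×10^9)(5.312e-6)/(0.0543) = 1.76×10^6 N/C.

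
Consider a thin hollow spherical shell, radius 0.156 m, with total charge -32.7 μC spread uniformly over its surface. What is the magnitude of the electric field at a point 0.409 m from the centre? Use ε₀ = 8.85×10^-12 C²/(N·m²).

Take a concentric spherical Gaussian surface of radius r = 0.409 m (r > 0.156 m).
The entire shell is enclosed: Q_enc = -3.27×10^-5 C.
By Gauss's law, ∮E·dA = E·4πr² = Q_enc/ε₀.
E = |Q_enc|/(4πε₀r²) = (3.27×10^-5)/(4π·8.85×10^-12·(0.409)²) = 1.76e6 N/C.

E = 1.76e6 N/C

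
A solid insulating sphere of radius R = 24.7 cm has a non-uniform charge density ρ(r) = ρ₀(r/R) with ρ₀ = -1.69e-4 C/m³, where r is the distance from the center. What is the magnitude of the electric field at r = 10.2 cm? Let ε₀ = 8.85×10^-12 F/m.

2.01×10^5 N/C

Take a concentric spherical Gaussian surface of radius r = 10.2 cm (r < R).
Integrate the density: Q_enc = 4π ∫₀^r ρ₀(r'/R)^1 r'² dr' = 4πρ₀ r^4/(4·R) = -2.327×10^-7 C.
Gauss's law: E·4πr² = Q_enc/ε₀.
E = |Q_enc|/(4πε₀r²) = (2.327×10^-7)/(4π·8.85×10^-12·(0.102)²) = 2.01e5 N/C.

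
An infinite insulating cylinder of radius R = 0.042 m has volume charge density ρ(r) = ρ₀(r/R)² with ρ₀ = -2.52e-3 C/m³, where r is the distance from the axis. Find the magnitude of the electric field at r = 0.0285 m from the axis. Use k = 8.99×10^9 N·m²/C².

Take a coaxial cylindrical Gaussian surface of radius r = 0.0285 m and length L (r < R).
Integrating ρ over the cross-section to radius r: λ_enc = (2πρ₀/R²) ∫₀^r r'^3 dr' = 2πρ₀ r^4/(4·R²) = -1.48×10^-6 C/m.
By Gauss's law (flux through the curved wall only), E·2πrL = λ_enc L/ε₀.
E = 2k|λ_enc|/r = 2(8.99×10^9)(1.48e-6)/(0.0285) = 9.34e5 N/C.

|E| = 9.34×10^5 N/C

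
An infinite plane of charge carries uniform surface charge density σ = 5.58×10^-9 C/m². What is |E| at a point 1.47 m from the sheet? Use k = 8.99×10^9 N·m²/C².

The symmetry is planar: E is normal to the sheet and the same magnitude on both sides. Take a pillbox straddling the sheet with end-cap area A.
Only the two end caps contribute flux: Φ = 2EA. With Q_enc = σA, Gauss's law gives E = |σ|/(2ε₀).
E = 2πk|σ| = 2π(8.99×10^9)(5.58e-9) = 315 N/C.

E ≈ 315 V/m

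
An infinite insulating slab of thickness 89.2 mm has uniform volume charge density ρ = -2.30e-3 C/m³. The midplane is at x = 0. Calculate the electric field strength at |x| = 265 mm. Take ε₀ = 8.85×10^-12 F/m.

|E| = 1.16×10^7 N/C

The point |x| = 265 mm lies outside the slab (half-thickness 0.0446 m). A symmetric pillbox spanning the full slab encloses Q_enc = ρ·d·A.
Flux = 2EA ⇒ E = |ρ|d/(2ε₀), independent of distance outside.
E = (2.30×10^-3)(0.0892)/(2·8.85×10^-12) = 1.16e7 N/C.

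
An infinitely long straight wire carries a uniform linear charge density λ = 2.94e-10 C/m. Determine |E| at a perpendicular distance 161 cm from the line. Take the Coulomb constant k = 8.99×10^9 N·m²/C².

Coaxial Gaussian cylinder, radius r = 161 cm, length L.
Q_enc = λL, so λ_enc = 2.94×10^-10 C/m.
By Gauss's law (flux through the curved wall only), E·2πrL = λ_enc L/ε₀.
E = 2k|λ_enc|/r = 2(8.99×10^9)(2.94×10^-10)/(1.61) = 3.28 N/C.

3.28 N/C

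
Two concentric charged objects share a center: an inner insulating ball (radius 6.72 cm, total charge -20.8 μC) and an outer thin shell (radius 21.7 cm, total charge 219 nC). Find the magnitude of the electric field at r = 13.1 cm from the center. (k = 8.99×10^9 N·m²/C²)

By spherical symmetry E is radial; choose a Gaussian sphere of radius r = 13.1 cm (between the bodies, 6.72 cm < r < 21.7 cm).
The shell at 21.7 cm lies outside the Gaussian surface, so Q_enc = -20.8 μC = -2.08×10^-5 C.
Since E is radial and uniform over the Gaussian sphere, Φ = E·4πr² = Q_enc/ε₀.
E = k|Q_enc|/r² = (8.99×10^9)(2.08×10^-5)/(0.131)² = 1.09e7 N/C.

E = 1.09×10^7 N/C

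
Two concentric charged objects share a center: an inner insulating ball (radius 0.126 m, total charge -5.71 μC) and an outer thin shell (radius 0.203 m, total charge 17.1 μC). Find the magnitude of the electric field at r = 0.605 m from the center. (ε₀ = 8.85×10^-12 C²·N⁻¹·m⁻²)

|E| ≈ 2.80×10^5 N/C

Symmetry ⇒ E = E(r) r̂. Gaussian sphere of radius r = 0.605 m (r > 0.203 m, enclosing both).
Q_enc = (-5.71 μC) + (17.1 μC) = 1.139×10^-5 C.
Gauss's law: E·4πr² = Q_enc/ε₀.
E = |Q_enc|/(4πε₀r²) = (1.139×10^-5)/(4π·8.85×10^-12·(0.605)²) = 2.80×10^5 N/C.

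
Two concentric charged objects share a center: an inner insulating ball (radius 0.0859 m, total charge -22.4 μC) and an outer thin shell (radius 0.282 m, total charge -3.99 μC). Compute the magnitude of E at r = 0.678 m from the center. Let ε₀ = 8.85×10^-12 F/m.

E = 5.16×10^5 N/C

Take a concentric spherical Gaussian surface of radius r = 0.678 m (r > 0.282 m, enclosing both).
Q_enc = (-22.4 μC) + (-3.99 μC) = -2.639×10^-5 C.
By Gauss's law, ∮E·dA = E·4πr² = Q_enc/ε₀.
E = |Q_enc|/(4πε₀r²) = (2.639e-5)/(4π·8.85×10^-12·(0.678)²) = 5.16×10^5 N/C.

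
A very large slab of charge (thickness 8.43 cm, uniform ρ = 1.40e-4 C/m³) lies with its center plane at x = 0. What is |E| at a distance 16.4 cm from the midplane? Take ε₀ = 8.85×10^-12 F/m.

The point |x| = 16.4 cm lies outside the slab (half-thickness 0.04215 m). A symmetric pillbox spanning the full slab encloses Q_enc = ρ·d·A.
Flux = 2EA ⇒ E = |ρ|d/(2ε₀), independent of distance outside.
E = (1.40×10^-4)(0.0843)/(2·8.85×10^-12) = 6.67e5 N/C.

E ≈ 6.67×10^5 N/C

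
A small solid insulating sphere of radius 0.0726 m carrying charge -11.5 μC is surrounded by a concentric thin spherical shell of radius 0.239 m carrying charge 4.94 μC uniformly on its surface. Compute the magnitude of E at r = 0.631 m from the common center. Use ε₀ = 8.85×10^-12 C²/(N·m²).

|E| ≈ 1.48e5 N/C

Take a concentric spherical Gaussian surface of radius r = 0.631 m (r > 0.239 m, enclosing both).
Q_enc = (-11.5 μC) + (4.94 μC) = -6.56e-6 C.
By Gauss's law, ∮E·dA = E·4πr² = Q_enc/ε₀.
E = |Q_enc|/(4πε₀r²) = (6.56×10^-6)/(4π·8.85×10^-12·(0.631)²) = 1.48e5 N/C.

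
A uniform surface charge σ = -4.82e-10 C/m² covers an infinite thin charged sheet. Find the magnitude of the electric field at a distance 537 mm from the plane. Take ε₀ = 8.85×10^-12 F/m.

|E| ≈ 27.2 N/C

The symmetry is planar: E is normal to the sheet and the same magnitude on both sides. Take a pillbox straddling the sheet with end-cap area A.
Only the two end caps contribute flux: Φ = 2EA. With Q_enc = σA, Gauss's law gives E = |σ|/(2ε₀).
E = |σ|/(2ε₀) = (4.82×10^-10)/(2·8.85×10^-12) = 27.2 N/C.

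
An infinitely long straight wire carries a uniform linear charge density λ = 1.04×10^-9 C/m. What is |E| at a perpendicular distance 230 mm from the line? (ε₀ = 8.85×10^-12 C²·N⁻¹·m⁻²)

|E| ≈ 81.3 N/C

By cylindrical symmetry E is radial; use a coaxial Gaussian cylinder of radius 230 mm and length L.
Q_enc = λL, so λ_enc = 1.04×10^-9 C/m.
Applying ∮E·dA = Q_enc/ε₀ with the end caps contributing no flux:
E = |λ_enc|/(2πε₀r) = (1.04e-9)/(2π·8.85×10^-12·0.23) = 81.3 N/C.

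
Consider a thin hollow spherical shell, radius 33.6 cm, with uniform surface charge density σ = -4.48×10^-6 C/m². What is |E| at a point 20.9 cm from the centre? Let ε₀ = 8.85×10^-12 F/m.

E = 0

By spherical symmetry E is radial; choose a Gaussian sphere of radius r = 20.9 cm (inside the shell, r < 33.6 cm).
All the charge is outside the Gaussian surface: Q_enc = 0, hence E = 0 everywhere inside the shell.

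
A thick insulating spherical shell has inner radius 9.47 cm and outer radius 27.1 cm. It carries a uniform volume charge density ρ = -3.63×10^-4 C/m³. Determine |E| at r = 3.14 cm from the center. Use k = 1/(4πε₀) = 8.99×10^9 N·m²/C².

E = 0

Symmetry ⇒ E = E(r) r̂. Gaussian sphere of radius r = 3.14 cm (r < 9.47 cm, inside the empty cavity).
No charge is enclosed, so by Gauss's law E·4πr² = 0 ⇒ E = 0.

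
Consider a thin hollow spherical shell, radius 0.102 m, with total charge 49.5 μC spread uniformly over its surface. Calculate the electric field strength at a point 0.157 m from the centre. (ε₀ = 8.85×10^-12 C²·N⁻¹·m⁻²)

By spherical symmetry E is radial; choose a Gaussian sphere of radius r = 0.157 m (r > 0.102 m).
The entire shell is enclosed: Q_enc = 4.95×10^-5 C.
Applying ∮E·dA = Q_enc/ε₀ with Φ = E(4πr²):
E = |Q_enc|/(4πε₀r²) = (4.95×10^-5)/(4π·8.85×10^-12·(0.157)²) = 1.81×10^7 N/C.

E = 1.81e7 N/C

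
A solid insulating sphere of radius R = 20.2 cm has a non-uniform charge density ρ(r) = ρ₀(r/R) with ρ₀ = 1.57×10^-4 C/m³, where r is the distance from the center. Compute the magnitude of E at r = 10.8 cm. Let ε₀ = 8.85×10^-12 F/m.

Take a concentric spherical Gaussian surface of radius r = 10.8 cm (r < R).
Q_enc = ∫₀^r ρ(r')·4πr'² dr' = (4πρ₀/R) ∫₀^r r'^3 dr' = 4πρ₀ r^4/(4·R) = 3.322e-7 C.
By Gauss's law, ∮E·dA = E·4πr² = Q_enc/ε₀.
E = |Q_enc|/(4πε₀r²) = (3.322e-7)/(4π·8.85×10^-12·(0.108)²) = 2.56e5 N/C.

|E| ≈ 2.56×10^5 V/m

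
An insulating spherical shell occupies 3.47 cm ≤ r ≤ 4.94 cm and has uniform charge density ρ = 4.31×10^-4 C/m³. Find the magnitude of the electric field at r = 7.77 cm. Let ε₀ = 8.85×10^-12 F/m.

E ≈ 2.12×10^5 N/C

Use a concentric Gaussian sphere at r = 7.77 cm (r > 4.94 cm, enclosing the whole shell).
Q_enc = ρ·(4π/3)(b³ − a³) = (4.31e-4)·(4π/3)·((0.0494)³ − (0.0347)³) = 1.422e-7 C.
Gauss's law: E·4πr² = Q_enc/ε₀.
E = |Q_enc|/(4πε₀r²) = (1.422e-7)/(4π·8.85×10^-12·(0.0777)²) = 2.12e5 N/C.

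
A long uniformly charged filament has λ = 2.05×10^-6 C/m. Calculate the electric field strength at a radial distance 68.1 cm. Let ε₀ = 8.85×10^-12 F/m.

5.41e4 N/C

Take a coaxial cylindrical Gaussian surface of radius r = 68.1 cm and length L.
Q_enc = λL, so λ_enc = 2.05×10^-6 C/m.
Since E is radial and uniform over the curved surface, Φ = E·2πrL = Q_enc/ε₀ = λ_enc L/ε₀.
E = |λ_enc|/(2πε₀r) = (2.05×10^-6)/(2π·8.85×10^-12·0.681) = 5.41×10^4 N/C.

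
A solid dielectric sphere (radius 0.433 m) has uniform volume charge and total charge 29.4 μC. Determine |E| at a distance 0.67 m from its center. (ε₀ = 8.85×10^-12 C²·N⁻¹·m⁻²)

|E| ≈ 5.89e5 N/C

Take a concentric spherical Gaussian surface of radius r = 0.67 m (r > R, so the entire charge is enclosed).
Q_enc = 29.4 μC = 2.94×10^-5 C.
Applying ∮E·dA = Q_enc/ε₀ with Φ = E(4πr²):
E = |Q_enc|/(4πε₀r²) = (2.94e-5)/(4π·8.85×10^-12·(0.67)²) = 5.89×10^5 N/C.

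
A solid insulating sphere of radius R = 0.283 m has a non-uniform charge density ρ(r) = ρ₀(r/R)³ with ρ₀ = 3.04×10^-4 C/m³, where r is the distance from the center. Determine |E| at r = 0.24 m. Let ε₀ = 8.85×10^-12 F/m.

By spherical symmetry E is radial; choose a Gaussian sphere of radius r = 0.24 m (r < R).
Integrate the density: Q_enc = 4π ∫₀^r ρ₀(r'/R)^3 r'² dr' = 4πρ₀ r^6/(6·R³) = 5.368×10^-6 C.
Since E is radial and uniform over the Gaussian sphere, Φ = E·4πr² = Q_enc/ε₀.
E = |Q_enc|/(4πε₀r²) = (5.368e-6)/(4π·8.85×10^-12·(0.24)²) = 8.38×10^5 N/C.

8.38×10^5 N/C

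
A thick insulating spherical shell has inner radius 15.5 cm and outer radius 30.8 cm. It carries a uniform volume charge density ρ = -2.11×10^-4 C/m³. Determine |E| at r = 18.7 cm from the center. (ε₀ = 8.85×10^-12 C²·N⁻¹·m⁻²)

Take a concentric spherical Gaussian surface of radius r = 18.7 cm (within the shell material, 15.5 cm < r < 30.8 cm).
Only the shell between 15.5 cm and r is enclosed: Q_enc = ρ·(4π/3)(r³ − a³) = (-2.11×10^-4)·(4π/3)·((0.187)³ − (0.155)³) = -2.488e-6 C.
Gauss's law: E·4πr² = Q_enc/ε₀.
E = |Q_enc|/(4πε₀r²) = (2.488×10^-6)/(4π·8.85×10^-12·(0.187)²) = 6.40×10^5 N/C.

|E| ≈ 6.40×10^5 N/C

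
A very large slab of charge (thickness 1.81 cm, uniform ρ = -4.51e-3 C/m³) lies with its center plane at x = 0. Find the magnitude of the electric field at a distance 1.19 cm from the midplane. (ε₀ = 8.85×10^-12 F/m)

E ≈ 4.61e6 N/C

The point |x| = 1.19 cm lies outside the slab (half-thickness 0.00905 m). A symmetric pillbox spanning the full slab encloses Q_enc = ρ·d·A.
Flux = 2EA ⇒ E = |ρ|d/(2ε₀), independent of distance outside.
E = (4.51×10^-3)(0.0181)/(2·8.85×10^-12) = 4.61e6 N/C.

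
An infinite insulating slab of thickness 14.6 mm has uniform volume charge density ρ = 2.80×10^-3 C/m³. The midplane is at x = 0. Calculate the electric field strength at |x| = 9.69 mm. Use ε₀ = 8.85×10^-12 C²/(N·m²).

The point |x| = 9.69 mm lies outside the slab (half-thickness 0.0073 m). A symmetric pillbox spanning the full slab encloses Q_enc = ρ·d·A.
Flux = 2EA ⇒ E = |ρ|d/(2ε₀), independent of distance outside.
E = (2.80e-3)(0.0146)/(2·8.85×10^-12) = 2.31e6 N/C.

E = 2.31×10^6 N/C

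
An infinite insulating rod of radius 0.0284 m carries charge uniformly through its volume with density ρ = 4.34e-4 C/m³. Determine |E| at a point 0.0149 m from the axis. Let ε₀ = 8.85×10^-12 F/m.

|E| ≈ 3.65×10^5 N/C

Choose a coaxial cylinder of radius r = 0.0149 m (arbitrary length L) as the Gaussian surface (r < R).
Enclosed charge per unit length: λ_enc = ρ·πr² = (4.34e-4)π(0.0149)² = 3.027×10^-7 C/m.
Since E is radial and uniform over the curved surface, Φ = E·2πrL = Q_enc/ε₀ = λ_enc L/ε₀.
E = |λ_enc|/(2πε₀r) = (3.027×10^-7)/(2π·8.85×10^-12·0.0149) = 3.65×10^5 N/C.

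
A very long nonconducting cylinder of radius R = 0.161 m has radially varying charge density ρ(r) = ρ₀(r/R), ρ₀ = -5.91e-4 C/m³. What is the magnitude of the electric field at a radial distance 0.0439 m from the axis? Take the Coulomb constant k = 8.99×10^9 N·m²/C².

|E| = 2.66×10^5 V/m

Coaxial Gaussian cylinder, radius r = 0.0439 m, length L (r < R).
λ_enc = ∫₀^r ρ(r')·2πr' dr' = (2πρ₀/R)·r^3/3 = -6.504×10^-7 C/m.
Applying ∮E·dA = Q_enc/ε₀ with the end caps contributing no flux:
E = 2k|λ_enc|/r = 2(8.99×10^9)(6.504×10^-7)/(0.0439) = 2.66e5 N/C.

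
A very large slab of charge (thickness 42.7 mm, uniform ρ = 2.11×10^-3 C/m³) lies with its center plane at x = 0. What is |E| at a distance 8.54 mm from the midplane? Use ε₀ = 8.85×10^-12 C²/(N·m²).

2.04e6 V/m

By symmetry E is perpendicular to the slab. A Gaussian pillbox from −8.54 mm to +8.54 mm (face area A) lies entirely within the slab.
Q_enc = ρ·(2x)·A and flux = 2EA, so 2EA = 2ρxA/ε₀ ⇒ E = |ρ|x/ε₀.
E = (2.11e-3)(0.00854)/(8.85×10^-12) = 2.04e6 N/C.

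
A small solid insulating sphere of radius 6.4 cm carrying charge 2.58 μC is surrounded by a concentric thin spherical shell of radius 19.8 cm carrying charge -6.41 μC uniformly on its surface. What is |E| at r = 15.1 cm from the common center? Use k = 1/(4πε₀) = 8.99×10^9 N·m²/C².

E ≈ 1.02×10^6 N/C

By spherical symmetry E is radial; choose a Gaussian sphere of radius r = 15.1 cm (between the bodies, 6.4 cm < r < 19.8 cm).
The shell at 19.8 cm lies outside the Gaussian surface, so Q_enc = 2.58 μC = 2.58×10^-6 C.
Gauss's law: E·4πr² = Q_enc/ε₀.
E = k|Q_enc|/r² = (8.99×10^9)(2.58×10^-6)/(0.151)² = 1.02×10^6 N/C.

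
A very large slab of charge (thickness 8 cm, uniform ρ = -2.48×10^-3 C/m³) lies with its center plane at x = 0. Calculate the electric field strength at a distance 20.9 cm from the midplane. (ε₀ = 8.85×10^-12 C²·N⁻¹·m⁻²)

The point |x| = 20.9 cm lies outside the slab (half-thickness 0.04 m). A symmetric pillbox spanning the full slab encloses Q_enc = ρ·d·A.
Flux = 2EA ⇒ E = |ρ|d/(2ε₀), independent of distance outside.
E = (2.48e-3)(0.08)/(2·8.85×10^-12) = 1.12×10^7 N/C.

E = 1.12×10^7 N/C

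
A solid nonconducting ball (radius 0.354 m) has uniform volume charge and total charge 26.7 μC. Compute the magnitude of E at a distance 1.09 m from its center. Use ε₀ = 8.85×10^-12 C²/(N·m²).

By spherical symmetry E is radial; choose a Gaussian sphere of radius r = 1.09 m (r > R, so the entire charge is enclosed).
Q_enc = 26.7 μC = 2.67×10^-5 C.
Since E is radial and uniform over the Gaussian sphere, Φ = E·4πr² = Q_enc/ε₀.
E = |Q_enc|/(4πε₀r²) = (2.67×10^-5)/(4π·8.85×10^-12·(1.09)²) = 2.02×10^5 N/C.

2.02×10^5 N/C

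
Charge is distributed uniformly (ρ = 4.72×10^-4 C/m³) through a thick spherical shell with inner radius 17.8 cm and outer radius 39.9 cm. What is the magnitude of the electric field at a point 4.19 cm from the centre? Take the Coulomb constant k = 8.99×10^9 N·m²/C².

Symmetry ⇒ E = E(r) r̂. Gaussian sphere of radius r = 4.19 cm (r < 17.8 cm, inside the empty cavity).
No charge is enclosed, so by Gauss's law E·4πr² = 0 ⇒ E = 0.

E = 0 (no enclosed charge)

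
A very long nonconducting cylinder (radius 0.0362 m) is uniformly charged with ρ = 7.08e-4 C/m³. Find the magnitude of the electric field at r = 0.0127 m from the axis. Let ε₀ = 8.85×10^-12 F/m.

Choose a coaxial cylinder of radius r = 0.0127 m (arbitrary length L) as the Gaussian surface (r < R).
Enclosed charge per unit length: λ_enc = ρ·πr² = (7.08×10^-4)π(0.0127)² = 3.587×10^-7 C/m.
Applying ∮E·dA = Q_enc/ε₀ with the end caps contributing no flux:
E = |λ_enc|/(2πε₀r) = (3.587×10^-7)/(2π·8.85×10^-12·0.0127) = 5.08×10^5 N/C.

|E| ≈ 5.08×10^5 N/C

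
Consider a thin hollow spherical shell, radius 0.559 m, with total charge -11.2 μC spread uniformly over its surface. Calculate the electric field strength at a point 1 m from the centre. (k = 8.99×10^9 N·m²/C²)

Use a concentric Gaussian sphere at r = 1 m (r > 0.559 m).
The entire shell is enclosed: Q_enc = -1.12×10^-5 C.
Since E is radial and uniform over the Gaussian sphere, Φ = E·4πr² = Q_enc/ε₀.
E = k|Q_enc|/r² = (8.99×10^9)(1.12e-5)/(1)² = 1.01e5 N/C.

E = 1.01×10^5 N/C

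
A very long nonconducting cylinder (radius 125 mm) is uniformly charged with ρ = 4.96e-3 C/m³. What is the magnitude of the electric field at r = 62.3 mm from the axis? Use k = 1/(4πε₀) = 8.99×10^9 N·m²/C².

Take a coaxial cylindrical Gaussian surface of radius r = 62.3 mm and length L (r < R).
Charge inside radius r per length L is ρ·πr²·L, so λ_enc = ρπr² = 6.048×10^-5 C/m.
Gauss's law: E·2πrL = λ_enc L/ε₀.
E = 2k|λ_enc|/r = 2(8.99×10^9)(6.048×10^-5)/(0.0623) = 1.75×10^7 N/C.

E ≈ 1.75×10^7 V/m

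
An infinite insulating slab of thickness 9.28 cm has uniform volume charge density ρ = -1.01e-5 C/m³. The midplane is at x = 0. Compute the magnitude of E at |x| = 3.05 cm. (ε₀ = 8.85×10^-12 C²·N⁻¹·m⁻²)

|E| = 3.48×10^4 N/C

By symmetry E is perpendicular to the slab. A Gaussian pillbox from −3.05 cm to +3.05 cm (face area A) lies entirely within the slab.
Q_enc = ρ·(2x)·A and flux = 2EA, so 2EA = 2ρxA/ε₀ ⇒ E = |ρ|x/ε₀.
E = (1.01e-5)(0.0305)/(8.85×10^-12) = 3.48×10^4 N/C.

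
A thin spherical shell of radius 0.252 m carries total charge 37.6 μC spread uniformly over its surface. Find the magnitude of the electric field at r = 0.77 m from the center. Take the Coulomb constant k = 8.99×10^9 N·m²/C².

E ≈ 5.70e5 V/m

By spherical symmetry E is radial; choose a Gaussian sphere of radius r = 0.77 m (r > 0.252 m).
The entire shell is enclosed: Q_enc = 3.76×10^-5 C.
By Gauss's law, ∮E·dA = E·4πr² = Q_enc/ε₀.
E = k|Q_enc|/r² = (8.99×10^9)(3.76e-5)/(0.77)² = 5.70e5 N/C.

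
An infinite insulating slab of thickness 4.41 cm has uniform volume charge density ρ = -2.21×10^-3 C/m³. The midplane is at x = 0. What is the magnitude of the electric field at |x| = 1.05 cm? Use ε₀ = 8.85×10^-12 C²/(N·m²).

E ≈ 2.62×10^6 V/m

By symmetry E is perpendicular to the slab. A Gaussian pillbox from −1.05 cm to +1.05 cm (face area A) lies entirely within the slab.
Q_enc = ρ·(2x)·A and flux = 2EA, so 2EA = 2ρxA/ε₀ ⇒ E = |ρ|x/ε₀.
E = (2.21×10^-3)(0.0105)/(8.85×10^-12) = 2.62×10^6 N/C.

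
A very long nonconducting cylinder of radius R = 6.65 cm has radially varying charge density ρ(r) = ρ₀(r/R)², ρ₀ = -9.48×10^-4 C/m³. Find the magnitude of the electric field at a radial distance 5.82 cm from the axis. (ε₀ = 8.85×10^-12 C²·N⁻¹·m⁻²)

|E| ≈ 1.19×10^6 N/C

By cylindrical symmetry E is radial; use a coaxial Gaussian cylinder of radius 5.82 cm and length L (r < R).
Integrating ρ over the cross-section to radius r: λ_enc = (2πρ₀/R²) ∫₀^r r'^3 dr' = 2πρ₀ r^4/(4·R²) = -3.863×10^-6 C/m.
By Gauss's law (flux through the curved wall only), E·2πrL = λ_enc L/ε₀.
E = |λ_enc|/(2πε₀r) = (3.863×10^-6)/(2π·8.85×10^-12·0.0582) = 1.19×10^6 N/C.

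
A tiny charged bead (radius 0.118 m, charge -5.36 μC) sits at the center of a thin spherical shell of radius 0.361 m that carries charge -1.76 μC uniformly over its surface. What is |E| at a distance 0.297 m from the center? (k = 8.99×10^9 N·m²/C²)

E = 5.46e5 N/C

Use a concentric Gaussian sphere at r = 0.297 m (between the bodies, 0.118 m < r < 0.361 m).
Only the inner charge is enclosed; the outer shell contributes nothing inside itself. Q_enc = -5.36 μC = -5.36×10^-6 C.
By Gauss's law, ∮E·dA = E·4πr² = Q_enc/ε₀.
E = k|Q_enc|/r² = (8.99×10^9)(5.36×10^-6)/(0.297)² = 5.46×10^5 N/C.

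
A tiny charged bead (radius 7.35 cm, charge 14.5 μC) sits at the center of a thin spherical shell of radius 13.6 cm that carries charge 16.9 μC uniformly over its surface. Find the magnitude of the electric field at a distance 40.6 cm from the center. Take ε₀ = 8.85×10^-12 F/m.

Take a concentric spherical Gaussian surface of radius r = 40.6 cm (r > 13.6 cm, enclosing both).
Q_enc = (14.5 μC) + (16.9 μC) = 3.14×10^-5 C.
By Gauss's law, ∮E·dA = E·4πr² = Q_enc/ε₀.
E = |Q_enc|/(4πε₀r²) = (3.14e-5)/(4π·8.85×10^-12·(0.406)²) = 1.71×10^6 N/C.

|E| ≈ 1.71×10^6 V/m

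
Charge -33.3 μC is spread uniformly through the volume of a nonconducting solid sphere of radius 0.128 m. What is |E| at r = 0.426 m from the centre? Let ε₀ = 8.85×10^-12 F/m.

Take a concentric spherical Gaussian surface of radius r = 0.426 m (r > R, so the entire charge is enclosed).
Q_enc = -33.3 μC = -3.33e-5 C.
Gauss's law: E·4πr² = Q_enc/ε₀.
E = |Q_enc|/(4πε₀r²) = (3.33×10^-5)/(4π·8.85×10^-12·(0.426)²) = 1.65e6 N/C.

E = 1.65e6 N/C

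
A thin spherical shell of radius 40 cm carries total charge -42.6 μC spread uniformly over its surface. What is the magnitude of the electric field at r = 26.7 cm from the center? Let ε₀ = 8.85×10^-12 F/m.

E = 0

Use a concentric Gaussian sphere at r = 26.7 cm (inside the shell, r < 40 cm).
No charge lies within this surface, so Q_enc = 0 and Gauss's law gives E·4πr² = 0 ⇒ E = 0.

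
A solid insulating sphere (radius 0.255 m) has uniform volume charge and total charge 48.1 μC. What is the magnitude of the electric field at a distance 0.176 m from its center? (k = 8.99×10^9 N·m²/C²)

|E| ≈ 4.59×10^6 N/C

Take a concentric spherical Gaussian surface of radius r = 0.176 m (r < R).
For a uniform sphere the enclosed fraction is (r/R)³, so Q_enc = (48.1 μC)(0.176/0.255)³ = 1.581×10^-5 C.
Gauss's law: E·4πr² = Q_enc/ε₀.
E = k|Q_enc|/r² = (8.99×10^9)(1.581×10^-5)/(0.176)² = 4.59×10^6 N/C.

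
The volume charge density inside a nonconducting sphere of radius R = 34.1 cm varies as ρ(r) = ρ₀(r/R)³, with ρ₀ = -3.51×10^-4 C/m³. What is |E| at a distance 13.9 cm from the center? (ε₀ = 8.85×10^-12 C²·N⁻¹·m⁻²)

E ≈ 6.22×10^4 V/m

By spherical symmetry E is radial; choose a Gaussian sphere of radius r = 13.9 cm (r < R).
Q_enc = ∫₀^r ρ(r')·4πr'² dr' = (4πρ₀/R³) ∫₀^r r'^5 dr' = 4πρ₀ r^6/(6·R³) = -1.337e-7 C.
Since E is radial and uniform over the Gaussian sphere, Φ = E·4πr² = Q_enc/ε₀.
E = |Q_enc|/(4πε₀r²) = (1.337×10^-7)/(4π·8.85×10^-12·(0.139)²) = 6.22×10^4 N/C.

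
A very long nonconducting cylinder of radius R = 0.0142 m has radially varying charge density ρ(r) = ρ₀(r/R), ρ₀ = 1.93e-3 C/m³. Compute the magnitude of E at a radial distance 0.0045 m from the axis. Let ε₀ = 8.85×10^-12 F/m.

By cylindrical symmetry E is radial; use a coaxial Gaussian cylinder of radius 0.0045 m and length L (r < R).
Integrating ρ over the cross-section to radius r: λ_enc = (2πρ₀/R) ∫₀^r r'^2 dr' = 2πρ₀ r^3/(3·R) = 2.594e-8 C/m.
By Gauss's law (flux through the curved wall only), E·2πrL = λ_enc L/ε₀.
E = |λ_enc|/(2πε₀r) = (2.594×10^-8)/(2π·8.85×10^-12·0.0045) = 1.04×10^5 N/C.

E = 1.04×10^5 N/C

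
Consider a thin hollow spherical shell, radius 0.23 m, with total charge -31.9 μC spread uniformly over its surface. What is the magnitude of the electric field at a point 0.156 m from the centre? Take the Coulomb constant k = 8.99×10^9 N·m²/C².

E = 0 (no enclosed charge)

Use a concentric Gaussian sphere at r = 0.156 m (inside the shell, r < 0.23 m).
All the charge is outside the Gaussian surface: Q_enc = 0, hence E = 0 everywhere inside the shell.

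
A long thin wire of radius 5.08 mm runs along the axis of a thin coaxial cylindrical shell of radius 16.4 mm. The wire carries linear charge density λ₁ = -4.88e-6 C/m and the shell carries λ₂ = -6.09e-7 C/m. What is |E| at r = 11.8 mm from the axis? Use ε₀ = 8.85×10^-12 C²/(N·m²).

|E| ≈ 7.44×10^6 N/C

Coaxial Gaussian cylinder, radius r = 11.8 mm, length L (between the conductors, 5.08 mm < r < 16.4 mm).
Only the inner wire is enclosed; the outer shell contributes nothing inside itself. λ_enc = λ₁ = -4.88×10^-6 C/m.
Since E is radial and uniform over the curved surface, Φ = E·2πrL = Q_enc/ε₀ = λ_enc L/ε₀.
E = |λ_enc|/(2πε₀r) = (4.88×10^-6)/(2π·8.85×10^-12·0.0118) = 7.44×10^6 N/C.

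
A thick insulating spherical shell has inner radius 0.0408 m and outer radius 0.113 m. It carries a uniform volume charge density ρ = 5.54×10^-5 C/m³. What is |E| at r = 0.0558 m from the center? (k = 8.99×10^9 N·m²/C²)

7.09e4 N/C

By spherical symmetry E is radial; choose a Gaussian sphere of radius r = 0.0558 m (within the shell material, 0.0408 m < r < 0.113 m).
Enclosed charge is the volume from a to r: Q_enc = (4π/3)ρ(r³ − a³) = 2.456×10^-8 C.
Gauss's law: E·4πr² = Q_enc/ε₀.
E = k|Q_enc|/r² = (8.99×10^9)(2.456×10^-8)/(0.0558)² = 7.09×10^4 N/C.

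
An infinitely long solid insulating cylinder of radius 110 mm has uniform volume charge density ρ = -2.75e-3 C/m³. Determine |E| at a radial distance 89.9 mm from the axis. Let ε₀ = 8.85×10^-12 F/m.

|E| ≈ 1.40e7 N/C

Choose a coaxial cylinder of radius r = 89.9 mm (arbitrary length L) as the Gaussian surface (r < R).
Charge inside radius r per length L is ρ·πr²·L, so λ_enc = ρπr² = -6.982e-5 C/m.
Since E is radial and uniform over the curved surface, Φ = E·2πrL = Q_enc/ε₀ = λ_enc L/ε₀.
E = |λ_enc|/(2πε₀r) = (6.982×10^-5)/(2π·8.85×10^-12·0.0899) = 1.40e7 N/C.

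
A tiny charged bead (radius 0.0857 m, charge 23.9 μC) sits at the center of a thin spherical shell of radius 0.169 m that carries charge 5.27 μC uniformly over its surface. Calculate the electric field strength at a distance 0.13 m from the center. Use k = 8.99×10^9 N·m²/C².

|E| ≈ 1.27×10^7 V/m

Symmetry ⇒ E = E(r) r̂. Gaussian sphere of radius r = 0.13 m (between the bodies, 0.0857 m < r < 0.169 m).
The shell at 0.169 m lies outside the Gaussian surface, so Q_enc = 23.9 μC = 2.39e-5 C.
Since E is radial and uniform over the Gaussian sphere, Φ = E·4πr² = Q_enc/ε₀.
E = k|Q_enc|/r² = (8.99×10^9)(2.39e-5)/(0.13)² = 1.27×10^7 N/C.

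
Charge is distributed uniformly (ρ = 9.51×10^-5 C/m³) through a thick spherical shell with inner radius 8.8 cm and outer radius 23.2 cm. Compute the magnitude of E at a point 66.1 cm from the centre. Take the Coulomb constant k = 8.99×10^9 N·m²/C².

By spherical symmetry E is radial; choose a Gaussian sphere of radius r = 66.1 cm (r > 23.2 cm, enclosing the whole shell).
Q_enc = ρ·(4π/3)(b³ − a³) = (9.51e-5)·(4π/3)·((0.232)³ − (0.088)³) = 4.703×10^-6 C.
Gauss's law: E·4πr² = Q_enc/ε₀.
E = k|Q_enc|/r² = (8.99×10^9)(4.703e-6)/(0.661)² = 9.68×10^4 N/C.

E ≈ 9.68×10^4 N/C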